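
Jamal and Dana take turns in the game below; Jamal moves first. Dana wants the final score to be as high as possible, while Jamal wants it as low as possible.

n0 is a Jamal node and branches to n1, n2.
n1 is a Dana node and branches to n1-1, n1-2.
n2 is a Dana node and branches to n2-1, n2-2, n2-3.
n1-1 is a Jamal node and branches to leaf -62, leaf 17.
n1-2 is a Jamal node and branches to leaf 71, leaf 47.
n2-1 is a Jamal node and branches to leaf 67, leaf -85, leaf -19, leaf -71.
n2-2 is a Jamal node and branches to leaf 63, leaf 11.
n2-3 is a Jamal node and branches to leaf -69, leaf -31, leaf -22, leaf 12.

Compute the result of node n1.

n1-1 (Jamal): min(-62, 17) = -62
n1-2 (Jamal): min(71, 47) = 47
n1 (Dana): max(-62, 47) = 47

47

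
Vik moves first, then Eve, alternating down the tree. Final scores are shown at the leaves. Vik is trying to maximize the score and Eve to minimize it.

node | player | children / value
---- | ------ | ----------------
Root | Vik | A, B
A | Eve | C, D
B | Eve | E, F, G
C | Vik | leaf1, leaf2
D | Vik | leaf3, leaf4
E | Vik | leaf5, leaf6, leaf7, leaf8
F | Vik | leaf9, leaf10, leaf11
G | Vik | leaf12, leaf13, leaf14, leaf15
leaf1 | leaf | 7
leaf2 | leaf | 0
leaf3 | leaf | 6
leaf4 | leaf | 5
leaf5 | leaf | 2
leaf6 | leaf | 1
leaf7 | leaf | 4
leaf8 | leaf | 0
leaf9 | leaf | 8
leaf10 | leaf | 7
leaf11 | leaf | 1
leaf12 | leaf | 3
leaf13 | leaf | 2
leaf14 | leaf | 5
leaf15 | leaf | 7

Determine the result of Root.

C (Vik): max(7, 0) = 7
D (Vik): max(6, 5) = 6
A (Eve): min(7, 6) = 6
E (Vik): max(2, 1, 4, 0) = 4
F (Vik): max(8, 7, 1) = 8
G (Vik): max(3, 2, 5, 7) = 7
B (Eve): min(4, 8, 7) = 4
Root (Vik): max(6, 4) = 6

6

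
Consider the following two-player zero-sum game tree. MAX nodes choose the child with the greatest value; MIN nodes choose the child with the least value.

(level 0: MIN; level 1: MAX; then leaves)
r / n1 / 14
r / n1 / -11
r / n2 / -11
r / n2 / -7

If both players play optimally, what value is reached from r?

n1 (MAX): max(14, -11) = 14
n2 (MAX): max(-11, -7) = -7
r (MIN): min(14, -7) = -7

-7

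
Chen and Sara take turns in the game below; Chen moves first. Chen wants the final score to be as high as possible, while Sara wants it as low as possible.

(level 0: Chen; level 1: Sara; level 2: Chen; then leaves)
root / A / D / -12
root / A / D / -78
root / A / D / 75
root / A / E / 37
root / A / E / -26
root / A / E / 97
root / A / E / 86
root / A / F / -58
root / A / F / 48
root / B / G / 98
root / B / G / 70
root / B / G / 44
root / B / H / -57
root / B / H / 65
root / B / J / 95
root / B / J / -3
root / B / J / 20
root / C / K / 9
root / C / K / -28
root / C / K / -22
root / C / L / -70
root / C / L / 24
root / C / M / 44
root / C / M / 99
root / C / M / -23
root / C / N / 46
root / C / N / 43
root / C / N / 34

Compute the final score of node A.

48

D (Chen): max(-12, -78, 75) = 75
E (Chen): max(37, -26, 97, 86) = 97
F (Chen): max(-58, 48) = 48
A (Sara): min(75, 97, 48) = 48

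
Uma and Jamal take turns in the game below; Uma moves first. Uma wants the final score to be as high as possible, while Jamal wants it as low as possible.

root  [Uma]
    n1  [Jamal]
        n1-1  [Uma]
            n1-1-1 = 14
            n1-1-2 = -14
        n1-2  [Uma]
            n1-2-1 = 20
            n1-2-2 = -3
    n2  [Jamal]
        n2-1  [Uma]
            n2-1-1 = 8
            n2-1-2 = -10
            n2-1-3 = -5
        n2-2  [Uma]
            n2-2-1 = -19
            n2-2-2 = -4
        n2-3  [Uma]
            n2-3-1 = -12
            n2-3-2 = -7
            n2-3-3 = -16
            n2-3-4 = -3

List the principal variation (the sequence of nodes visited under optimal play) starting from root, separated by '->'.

root -> n1 -> n1-1 -> n1-1-1

n1-1 (Uma): max(14, -14) = 14
n1-2 (Uma): max(20, -3) = 20
n1 (Jamal): min(14, 20) = 14
n2-1 (Uma): max(8, -10, -5) = 8
n2-2 (Uma): max(-19, -4) = -4
n2-3 (Uma): max(-12, -7, -16, -3) = -3
n2 (Jamal): min(8, -4, -3) = -4
root (Uma): max(14, -4) = 14
At root, Uma picks n1 (highest: 14).
At n1, Jamal picks n1-1 (lowest: 14).
At n1-1, Uma picks n1-1-1 (highest: 14).
Terminal value 14.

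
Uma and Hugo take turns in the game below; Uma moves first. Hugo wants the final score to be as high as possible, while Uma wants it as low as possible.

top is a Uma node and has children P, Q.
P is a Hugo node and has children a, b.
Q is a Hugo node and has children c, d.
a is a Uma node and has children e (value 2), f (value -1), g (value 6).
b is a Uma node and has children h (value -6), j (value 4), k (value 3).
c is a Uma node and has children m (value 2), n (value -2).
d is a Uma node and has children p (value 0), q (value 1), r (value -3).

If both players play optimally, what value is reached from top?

-2

a (Uma): min(2, -1, 6) = -1
b (Uma): min(-6, 4, 3) = -6
P (Hugo): max(-1, -6) = -1
c (Uma): min(2, -2) = -2
d (Uma): min(0, 1, -3) = -3
Q (Hugo): max(-2, -3) = -2
top (Uma): min(-1, -2) = -2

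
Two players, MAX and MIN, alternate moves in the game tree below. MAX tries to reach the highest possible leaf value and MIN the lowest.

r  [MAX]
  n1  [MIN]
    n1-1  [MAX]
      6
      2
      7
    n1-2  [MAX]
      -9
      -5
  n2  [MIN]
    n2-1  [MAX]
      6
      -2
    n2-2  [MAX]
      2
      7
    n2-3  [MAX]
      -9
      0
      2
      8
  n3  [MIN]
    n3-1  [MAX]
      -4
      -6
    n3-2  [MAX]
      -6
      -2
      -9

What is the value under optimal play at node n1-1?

7

n1-1 (MAX): max(6, 2, 7) = 7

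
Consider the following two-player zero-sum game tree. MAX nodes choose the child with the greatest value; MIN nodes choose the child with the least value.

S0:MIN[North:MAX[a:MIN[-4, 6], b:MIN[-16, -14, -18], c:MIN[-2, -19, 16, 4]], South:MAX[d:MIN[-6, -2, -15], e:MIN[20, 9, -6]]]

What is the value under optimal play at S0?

-6

a (MIN): min(-4, 6) = -4
b (MIN): min(-16, -14, -18) = -18
c (MIN): min(-2, -19, 16, 4) = -19
North (MAX): max(-4, -18, -19) = -4
d (MIN): min(-6, -2, -15) = -15
e (MIN): min(20, 9, -6) = -6
South (MAX): max(-15, -6) = -6
S0 (MIN): min(-4, -6) = -6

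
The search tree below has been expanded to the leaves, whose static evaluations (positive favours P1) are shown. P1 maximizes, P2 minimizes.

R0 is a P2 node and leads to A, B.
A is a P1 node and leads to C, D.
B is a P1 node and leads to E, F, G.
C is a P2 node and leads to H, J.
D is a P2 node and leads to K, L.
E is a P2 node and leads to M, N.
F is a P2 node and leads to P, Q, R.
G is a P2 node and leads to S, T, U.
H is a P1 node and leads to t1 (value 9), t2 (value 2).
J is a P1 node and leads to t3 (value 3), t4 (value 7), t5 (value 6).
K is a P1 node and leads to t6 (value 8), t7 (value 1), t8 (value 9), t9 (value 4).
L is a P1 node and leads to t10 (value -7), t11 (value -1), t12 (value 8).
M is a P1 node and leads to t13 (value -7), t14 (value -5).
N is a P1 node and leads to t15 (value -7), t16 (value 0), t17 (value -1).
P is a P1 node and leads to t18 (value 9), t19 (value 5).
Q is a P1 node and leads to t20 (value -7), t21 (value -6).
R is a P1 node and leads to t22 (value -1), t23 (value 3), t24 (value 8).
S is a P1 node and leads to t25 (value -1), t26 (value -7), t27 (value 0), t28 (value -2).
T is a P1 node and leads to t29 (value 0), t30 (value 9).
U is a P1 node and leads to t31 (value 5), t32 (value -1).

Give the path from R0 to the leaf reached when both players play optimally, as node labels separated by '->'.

R0 -> B -> G -> S -> t27

H (P1): max(9, 2) = 9
J (P1): max(3, 7, 6) = 7
C (P2): min(9, 7) = 7
K (P1): max(8, 1, 9, 4) = 9
L (P1): max(-7, -1, 8) = 8
D (P2): min(9, 8) = 8
A (P1): max(7, 8) = 8
M (P1): max(-7, -5) = -5
N (P1): max(-7, 0, -1) = 0
E (P2): min(-5, 0) = -5
P (P1): max(9, 5) = 9
Q (P1): max(-7, -6) = -6
R (P1): max(-1, 3, 8) = 8
F (P2): min(9, -6, 8) = -6
S (P1): max(-1, -7, 0, -2) = 0
T (P1): max(0, 9) = 9
U (P1): max(5, -1) = 5
G (P2): min(0, 9, 5) = 0
B (P1): max(-5, -6, 0) = 0
R0 (P2): min(8, 0) = 0
At R0, P2 picks B (lowest: 0).
At B, P1 picks G (highest: 0).
At G, P2 picks S (lowest: 0).
At S, P1 picks t27 (highest: 0).
Terminal value 0.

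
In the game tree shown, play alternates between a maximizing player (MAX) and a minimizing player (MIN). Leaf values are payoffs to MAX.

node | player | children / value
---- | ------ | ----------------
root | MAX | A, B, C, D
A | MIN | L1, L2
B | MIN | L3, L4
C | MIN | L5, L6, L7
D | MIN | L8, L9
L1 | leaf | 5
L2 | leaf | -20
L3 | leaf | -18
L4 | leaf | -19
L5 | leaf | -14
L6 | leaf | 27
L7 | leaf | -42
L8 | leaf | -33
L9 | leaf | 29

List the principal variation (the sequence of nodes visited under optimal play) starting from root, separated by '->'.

root -> B -> L4

A (MIN): min(5, -20) = -20
B (MIN): min(-18, -19) = -19
C (MIN): min(-14, 27, -42) = -42
D (MIN): min(-33, 29) = -33
root (MAX): max(-20, -19, -42, -33) = -19
At root, MAX picks B (highest: -19).
At B, MIN picks L4 (lowest: -19).
Terminal value -19.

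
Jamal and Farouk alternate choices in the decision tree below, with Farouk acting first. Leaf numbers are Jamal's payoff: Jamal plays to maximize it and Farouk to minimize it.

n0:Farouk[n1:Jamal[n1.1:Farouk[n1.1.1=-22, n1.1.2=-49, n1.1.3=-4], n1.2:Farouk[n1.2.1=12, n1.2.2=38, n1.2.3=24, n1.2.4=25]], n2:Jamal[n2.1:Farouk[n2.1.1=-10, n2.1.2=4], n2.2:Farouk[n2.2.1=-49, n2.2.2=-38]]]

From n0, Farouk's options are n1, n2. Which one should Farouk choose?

n2

n1.1 (Farouk): min(-22, -49, -4) = -49
n1.2 (Farouk): min(12, 38, 24, 25) = 12
n1 (Jamal): max(-49, 12) = 12
n2.1 (Farouk): min(-10, 4) = -10
n2.2 (Farouk): min(-49, -38) = -49
n2 (Jamal): max(-10, -49) = -10
n0 (Farouk): min(12, -10) = -10
Farouk at n0 wants the lowest of {n1=12, n2=-10}, so chooses n2.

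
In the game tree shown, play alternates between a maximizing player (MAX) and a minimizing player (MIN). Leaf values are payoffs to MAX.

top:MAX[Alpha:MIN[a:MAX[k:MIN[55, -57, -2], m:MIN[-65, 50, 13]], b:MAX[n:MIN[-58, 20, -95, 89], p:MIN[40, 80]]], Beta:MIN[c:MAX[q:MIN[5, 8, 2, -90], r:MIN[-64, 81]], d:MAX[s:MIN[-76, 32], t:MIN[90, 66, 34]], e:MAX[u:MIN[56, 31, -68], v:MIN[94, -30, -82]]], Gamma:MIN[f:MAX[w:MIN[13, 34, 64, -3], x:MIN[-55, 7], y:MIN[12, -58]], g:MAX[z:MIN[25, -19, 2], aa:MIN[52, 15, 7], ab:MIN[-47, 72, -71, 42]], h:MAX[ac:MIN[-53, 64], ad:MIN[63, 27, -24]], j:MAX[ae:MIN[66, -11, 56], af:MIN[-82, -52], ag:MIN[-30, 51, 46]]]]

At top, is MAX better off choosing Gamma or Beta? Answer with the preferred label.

Gamma

w (MIN): min(13, 34, 64, -3) = -3
x (MIN): min(-55, 7) = -55
y (MIN): min(12, -58) = -58
f (MAX): max(-3, -55, -58) = -3
z (MIN): min(25, -19, 2) = -19
aa (MIN): min(52, 15, 7) = 7
ab (MIN): min(-47, 72, -71, 42) = -71
g (MAX): max(-19, 7, -71) = 7
ac (MIN): min(-53, 64) = -53
ad (MIN): min(63, 27, -24) = -24
h (MAX): max(-53, -24) = -24
ae (MIN): min(66, -11, 56) = -11
af (MIN): min(-82, -52) = -82
ag (MIN): min(-30, 51, 46) = -30
j (MAX): max(-11, -82, -30) = -11
Gamma (MIN): min(-3, 7, -24, -11) = -24
q (MIN): min(5, 8, 2, -90) = -90
r (MIN): min(-64, 81) = -64
c (MAX): max(-90, -64) = -64
s (MIN): min(-76, 32) = -76
t (MIN): min(90, 66, 34) = 34
d (MAX): max(-76, 34) = 34
u (MIN): min(56, 31, -68) = -68
v (MIN): min(94, -30, -82) = -82
e (MAX): max(-68, -82) = -68
Beta (MIN): min(-64, 34, -68) = -68
MAX prefers the higher value; Gamma=-24, Beta=-68. Gamma is better since -24 > -68.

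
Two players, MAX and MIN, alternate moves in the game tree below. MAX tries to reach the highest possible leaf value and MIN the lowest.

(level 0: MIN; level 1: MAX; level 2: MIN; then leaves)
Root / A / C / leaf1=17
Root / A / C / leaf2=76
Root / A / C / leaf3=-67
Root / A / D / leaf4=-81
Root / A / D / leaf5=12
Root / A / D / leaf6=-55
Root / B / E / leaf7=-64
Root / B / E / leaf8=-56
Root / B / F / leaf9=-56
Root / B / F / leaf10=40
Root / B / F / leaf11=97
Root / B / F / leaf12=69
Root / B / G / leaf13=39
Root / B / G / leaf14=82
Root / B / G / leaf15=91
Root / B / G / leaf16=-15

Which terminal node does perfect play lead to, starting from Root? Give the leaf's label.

C (MIN): min(17, 76, -67) = -67
D (MIN): min(-81, 12, -55) = -81
A (MAX): max(-67, -81) = -67
E (MIN): min(-64, -56) = -64
F (MIN): min(-56, 40, 97, 69) = -56
G (MIN): min(39, 82, 91, -15) = -15
B (MAX): max(-64, -56, -15) = -15
Root (MIN): min(-67, -15) = -67
At Root, MIN picks A (lowest: -67).
At A, MAX picks C (highest: -67).
At C, MIN picks leaf3 (lowest: -67).
Terminal value -67.

leaf3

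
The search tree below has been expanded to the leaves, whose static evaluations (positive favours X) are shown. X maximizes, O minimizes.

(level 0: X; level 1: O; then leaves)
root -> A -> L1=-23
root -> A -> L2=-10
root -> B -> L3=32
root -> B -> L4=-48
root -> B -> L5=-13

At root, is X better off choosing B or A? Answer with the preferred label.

B (O): min(32, -48, -13) = -48
A (O): min(-23, -10) = -23
X prefers the higher value; B=-48, A=-23. A is better since -23 > -48.

A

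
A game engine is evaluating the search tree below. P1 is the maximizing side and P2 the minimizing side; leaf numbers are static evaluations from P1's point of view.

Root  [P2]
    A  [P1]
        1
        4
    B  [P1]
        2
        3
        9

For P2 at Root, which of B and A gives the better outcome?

A

B (P1): max(2, 3, 9) = 9
A (P1): max(1, 4) = 4
P2 prefers the lower value; B=9, A=4. A is better since 4 < 9.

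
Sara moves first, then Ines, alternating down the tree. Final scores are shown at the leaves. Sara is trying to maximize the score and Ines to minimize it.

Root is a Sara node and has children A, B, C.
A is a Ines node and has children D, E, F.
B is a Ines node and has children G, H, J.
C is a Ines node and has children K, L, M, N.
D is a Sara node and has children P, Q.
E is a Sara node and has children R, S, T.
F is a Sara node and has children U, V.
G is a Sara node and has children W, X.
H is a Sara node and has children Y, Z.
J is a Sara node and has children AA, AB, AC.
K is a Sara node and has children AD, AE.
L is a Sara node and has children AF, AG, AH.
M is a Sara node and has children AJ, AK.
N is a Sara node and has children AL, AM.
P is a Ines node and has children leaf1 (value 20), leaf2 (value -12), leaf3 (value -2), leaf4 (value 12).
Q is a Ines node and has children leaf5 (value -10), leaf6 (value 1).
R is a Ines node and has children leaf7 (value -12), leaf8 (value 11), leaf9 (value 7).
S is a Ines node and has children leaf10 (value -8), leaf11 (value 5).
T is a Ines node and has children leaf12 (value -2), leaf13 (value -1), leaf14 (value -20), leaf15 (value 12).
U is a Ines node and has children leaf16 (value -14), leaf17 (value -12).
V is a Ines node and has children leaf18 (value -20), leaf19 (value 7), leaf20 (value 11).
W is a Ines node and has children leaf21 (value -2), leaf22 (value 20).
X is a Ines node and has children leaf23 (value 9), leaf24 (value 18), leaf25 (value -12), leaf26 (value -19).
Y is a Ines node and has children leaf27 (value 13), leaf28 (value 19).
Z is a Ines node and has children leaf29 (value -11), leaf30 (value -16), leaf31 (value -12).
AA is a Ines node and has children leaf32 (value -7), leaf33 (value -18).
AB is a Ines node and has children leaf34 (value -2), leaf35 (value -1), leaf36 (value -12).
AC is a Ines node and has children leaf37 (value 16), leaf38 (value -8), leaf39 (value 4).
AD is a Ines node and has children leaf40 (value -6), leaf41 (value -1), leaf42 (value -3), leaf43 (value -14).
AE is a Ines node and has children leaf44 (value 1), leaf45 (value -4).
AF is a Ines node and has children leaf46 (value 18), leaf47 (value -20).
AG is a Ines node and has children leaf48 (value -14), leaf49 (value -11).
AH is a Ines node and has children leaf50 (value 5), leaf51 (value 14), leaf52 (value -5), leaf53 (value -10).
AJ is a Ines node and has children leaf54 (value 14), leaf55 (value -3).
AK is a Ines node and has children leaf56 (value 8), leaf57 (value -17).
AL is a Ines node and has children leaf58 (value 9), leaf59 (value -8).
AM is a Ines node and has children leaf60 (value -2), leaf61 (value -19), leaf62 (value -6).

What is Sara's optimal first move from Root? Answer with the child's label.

P (Ines): min(20, -12, -2, 12) = -12
Q (Ines): min(-10, 1) = -10
D (Sara): max(-12, -10) = -10
R (Ines): min(-12, 11, 7) = -12
S (Ines): min(-8, 5) = -8
T (Ines): min(-2, -1, -20, 12) = -20
E (Sara): max(-12, -8, -20) = -8
U (Ines): min(-14, -12) = -14
V (Ines): min(-20, 7, 11) = -20
F (Sara): max(-14, -20) = -14
A (Ines): min(-10, -8, -14) = -14
W (Ines): min(-2, 20) = -2
X (Ines): min(9, 18, -12, -19) = -19
G (Sara): max(-2, -19) = -2
Y (Ines): min(13, 19) = 13
Z (Ines): min(-11, -16, -12) = -16
H (Sara): max(13, -16) = 13
AA (Ines): min(-7, -18) = -18
AB (Ines): min(-2, -1, -12) = -12
AC (Ines): min(16, -8, 4) = -8
J (Sara): max(-18, -12, -8) = -8
B (Ines): min(-2, 13, -8) = -8
AD (Ines): min(-6, -1, -3, -14) = -14
AE (Ines): min(1, -4) = -4
K (Sara): max(-14, -4) = -4
AF (Ines): min(18, -20) = -20
AG (Ines): min(-14, -11) = -14
AH (Ines): min(5, 14, -5, -10) = -10
L (Sara): max(-20, -14, -10) = -10
AJ (Ines): min(14, -3) = -3
AK (Ines): min(8, -17) = -17
M (Sara): max(-3, -17) = -3
AL (Ines): min(9, -8) = -8
AM (Ines): min(-2, -19, -6) = -19
N (Sara): max(-8, -19) = -8
C (Ines): min(-4, -10, -3, -8) = -10
Root (Sara): max(-14, -8, -10) = -8
Sara at Root wants the highest of {A=-14, B=-8, C=-10}, so chooses B.

B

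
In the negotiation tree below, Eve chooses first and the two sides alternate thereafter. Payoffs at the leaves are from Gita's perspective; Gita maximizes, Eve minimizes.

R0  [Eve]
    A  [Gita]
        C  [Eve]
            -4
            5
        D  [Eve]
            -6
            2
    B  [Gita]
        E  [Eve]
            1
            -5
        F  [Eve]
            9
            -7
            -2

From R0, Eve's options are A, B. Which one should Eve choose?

B

C (Eve): min(-4, 5) = -4
D (Eve): min(-6, 2) = -6
A (Gita): max(-4, -6) = -4
E (Eve): min(1, -5) = -5
F (Eve): min(9, -7, -2) = -7
B (Gita): max(-5, -7) = -5
R0 (Eve): min(-4, -5) = -5
Eve at R0 wants the lowest of {A=-4, B=-5}, so chooses B.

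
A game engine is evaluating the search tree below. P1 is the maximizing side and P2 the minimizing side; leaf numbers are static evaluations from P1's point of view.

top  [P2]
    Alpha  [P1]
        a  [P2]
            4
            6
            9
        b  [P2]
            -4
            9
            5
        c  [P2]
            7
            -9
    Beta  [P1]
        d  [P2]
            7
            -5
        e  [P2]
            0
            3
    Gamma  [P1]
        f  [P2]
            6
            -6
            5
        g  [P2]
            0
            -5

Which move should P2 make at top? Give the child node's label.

Gamma

a (P2): min(4, 6, 9) = 4
b (P2): min(-4, 9, 5) = -4
c (P2): min(7, -9) = -9
Alpha (P1): max(4, -4, -9) = 4
d (P2): min(7, -5) = -5
e (P2): min(0, 3) = 0
Beta (P1): max(-5, 0) = 0
f (P2): min(6, -6, 5) = -6
g (P2): min(0, -5) = -5
Gamma (P1): max(-6, -5) = -5
top (P2): min(4, 0, -5) = -5
P2 at top wants the lowest of {Alpha=4, Beta=0, Gamma=-5}, so chooses Gamma.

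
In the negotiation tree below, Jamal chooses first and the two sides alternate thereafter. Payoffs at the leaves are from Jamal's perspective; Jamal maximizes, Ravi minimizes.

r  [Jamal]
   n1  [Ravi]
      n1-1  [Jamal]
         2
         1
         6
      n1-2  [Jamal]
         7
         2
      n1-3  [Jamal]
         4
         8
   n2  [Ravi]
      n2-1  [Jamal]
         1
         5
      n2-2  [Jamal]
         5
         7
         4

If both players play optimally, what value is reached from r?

n1-1 (Jamal): max(2, 1, 6) = 6
n1-2 (Jamal): max(7, 2) = 7
n1-3 (Jamal): max(4, 8) = 8
n1 (Ravi): min(6, 7, 8) = 6
n2-1 (Jamal): max(1, 5) = 5
n2-2 (Jamal): max(5, 7, 4) = 7
n2 (Ravi): min(5, 7) = 5
r (Jamal): max(6, 5) = 6

6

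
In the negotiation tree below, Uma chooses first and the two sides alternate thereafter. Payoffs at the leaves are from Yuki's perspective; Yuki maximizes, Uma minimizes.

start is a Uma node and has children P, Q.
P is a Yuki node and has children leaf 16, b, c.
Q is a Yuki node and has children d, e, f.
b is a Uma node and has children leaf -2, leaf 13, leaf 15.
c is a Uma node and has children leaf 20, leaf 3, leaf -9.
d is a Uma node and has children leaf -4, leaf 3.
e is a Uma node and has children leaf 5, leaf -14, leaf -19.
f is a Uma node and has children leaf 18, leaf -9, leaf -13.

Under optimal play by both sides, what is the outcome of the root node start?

-4

b (Uma): min(-2, 13, 15) = -2
c (Uma): min(20, 3, -9) = -9
P (Yuki): max(16, -2, -9) = 16
d (Uma): min(-4, 3) = -4
e (Uma): min(5, -14, -19) = -19
f (Uma): min(18, -9, -13) = -13
Q (Yuki): max(-4, -19, -13) = -4
start (Uma): min(16, -4) = -4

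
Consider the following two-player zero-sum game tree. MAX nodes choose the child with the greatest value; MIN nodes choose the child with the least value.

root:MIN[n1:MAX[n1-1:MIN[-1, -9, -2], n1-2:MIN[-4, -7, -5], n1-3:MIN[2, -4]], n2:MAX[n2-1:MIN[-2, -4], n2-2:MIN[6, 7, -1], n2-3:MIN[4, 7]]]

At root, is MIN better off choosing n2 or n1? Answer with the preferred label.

n2-1 (MIN): min(-2, -4) = -4
n2-2 (MIN): min(6, 7, -1) = -1
n2-3 (MIN): min(4, 7) = 4
n2 (MAX): max(-4, -1, 4) = 4
n1-1 (MIN): min(-1, -9, -2) = -9
n1-2 (MIN): min(-4, -7, -5) = -7
n1-3 (MIN): min(2, -4) = -4
n1 (MAX): max(-9, -7, -4) = -4
MIN prefers the lower value; n2=4, n1=-4. n1 is better since -4 < 4.

n1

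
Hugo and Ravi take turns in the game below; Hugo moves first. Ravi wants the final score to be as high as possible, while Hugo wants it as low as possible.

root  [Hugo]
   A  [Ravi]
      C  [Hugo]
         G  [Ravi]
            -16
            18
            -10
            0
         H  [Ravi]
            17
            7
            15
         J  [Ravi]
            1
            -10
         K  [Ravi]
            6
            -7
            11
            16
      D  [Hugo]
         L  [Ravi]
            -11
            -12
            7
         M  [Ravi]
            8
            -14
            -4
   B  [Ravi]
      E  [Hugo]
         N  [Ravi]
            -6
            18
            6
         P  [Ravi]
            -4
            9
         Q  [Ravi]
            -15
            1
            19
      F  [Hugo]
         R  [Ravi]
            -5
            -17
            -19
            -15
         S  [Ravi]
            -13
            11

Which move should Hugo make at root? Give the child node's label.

G (Ravi): max(-16, 18, -10, 0) = 18
H (Ravi): max(17, 7, 15) = 17
J (Ravi): max(1, -10) = 1
K (Ravi): max(6, -7, 11, 16) = 16
C (Hugo): min(18, 17, 1, 16) = 1
L (Ravi): max(-11, -12, 7) = 7
M (Ravi): max(8, -14, -4) = 8
D (Hugo): min(7, 8) = 7
A (Ravi): max(1, 7) = 7
N (Ravi): max(-6, 18, 6) = 18
P (Ravi): max(-4, 9) = 9
Q (Ravi): max(-15, 1, 19) = 19
E (Hugo): min(18, 9, 19) = 9
R (Ravi): max(-5, -17, -19, -15) = -5
S (Ravi): max(-13, 11) = 11
F (Hugo): min(-5, 11) = -5
B (Ravi): max(9, -5) = 9
root (Hugo): min(7, 9) = 7
Hugo at root wants the lowest of {A=7, B=9}, so chooses A.

A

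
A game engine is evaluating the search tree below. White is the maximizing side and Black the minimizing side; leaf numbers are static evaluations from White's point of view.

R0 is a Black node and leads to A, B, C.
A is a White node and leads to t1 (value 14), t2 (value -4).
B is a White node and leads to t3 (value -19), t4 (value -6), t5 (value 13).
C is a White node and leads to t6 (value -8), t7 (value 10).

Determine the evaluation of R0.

A (White): max(14, -4) = 14
B (White): max(-19, -6, 13) = 13
C (White): max(-8, 10) = 10
R0 (Black): min(14, 13, 10) = 10

10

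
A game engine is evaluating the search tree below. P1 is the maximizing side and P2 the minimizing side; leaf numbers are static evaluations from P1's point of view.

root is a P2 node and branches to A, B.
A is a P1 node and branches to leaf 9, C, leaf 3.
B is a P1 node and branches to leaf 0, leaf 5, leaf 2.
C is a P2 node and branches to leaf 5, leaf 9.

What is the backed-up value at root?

5

C (P2): min(5, 9) = 5
A (P1): max(9, 5, 3) = 9
B (P1): max(0, 5, 2) = 5
root (P2): min(9, 5) = 5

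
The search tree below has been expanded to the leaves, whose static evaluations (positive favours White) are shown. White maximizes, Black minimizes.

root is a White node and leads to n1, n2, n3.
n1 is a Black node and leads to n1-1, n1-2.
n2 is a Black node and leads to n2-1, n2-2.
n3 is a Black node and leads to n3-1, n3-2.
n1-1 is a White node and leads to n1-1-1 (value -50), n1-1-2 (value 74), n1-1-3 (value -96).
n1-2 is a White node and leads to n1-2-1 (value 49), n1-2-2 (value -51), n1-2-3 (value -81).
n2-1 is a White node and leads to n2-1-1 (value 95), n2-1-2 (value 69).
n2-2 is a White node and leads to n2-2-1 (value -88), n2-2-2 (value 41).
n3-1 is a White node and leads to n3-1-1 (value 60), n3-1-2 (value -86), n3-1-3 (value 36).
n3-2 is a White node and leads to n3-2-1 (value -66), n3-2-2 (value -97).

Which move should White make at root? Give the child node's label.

n1

n1-1 (White): max(-50, 74, -96) = 74
n1-2 (White): max(49, -51, -81) = 49
n1 (Black): min(74, 49) = 49
n2-1 (White): max(95, 69) = 95
n2-2 (White): max(-88, 41) = 41
n2 (Black): min(95, 41) = 41
n3-1 (White): max(60, -86, 36) = 60
n3-2 (White): max(-66, -97) = -66
n3 (Black): min(60, -66) = -66
root (White): max(49, 41, -66) = 49
White at root wants the highest of {n1=49, n2=41, n3=-66}, so chooses n1.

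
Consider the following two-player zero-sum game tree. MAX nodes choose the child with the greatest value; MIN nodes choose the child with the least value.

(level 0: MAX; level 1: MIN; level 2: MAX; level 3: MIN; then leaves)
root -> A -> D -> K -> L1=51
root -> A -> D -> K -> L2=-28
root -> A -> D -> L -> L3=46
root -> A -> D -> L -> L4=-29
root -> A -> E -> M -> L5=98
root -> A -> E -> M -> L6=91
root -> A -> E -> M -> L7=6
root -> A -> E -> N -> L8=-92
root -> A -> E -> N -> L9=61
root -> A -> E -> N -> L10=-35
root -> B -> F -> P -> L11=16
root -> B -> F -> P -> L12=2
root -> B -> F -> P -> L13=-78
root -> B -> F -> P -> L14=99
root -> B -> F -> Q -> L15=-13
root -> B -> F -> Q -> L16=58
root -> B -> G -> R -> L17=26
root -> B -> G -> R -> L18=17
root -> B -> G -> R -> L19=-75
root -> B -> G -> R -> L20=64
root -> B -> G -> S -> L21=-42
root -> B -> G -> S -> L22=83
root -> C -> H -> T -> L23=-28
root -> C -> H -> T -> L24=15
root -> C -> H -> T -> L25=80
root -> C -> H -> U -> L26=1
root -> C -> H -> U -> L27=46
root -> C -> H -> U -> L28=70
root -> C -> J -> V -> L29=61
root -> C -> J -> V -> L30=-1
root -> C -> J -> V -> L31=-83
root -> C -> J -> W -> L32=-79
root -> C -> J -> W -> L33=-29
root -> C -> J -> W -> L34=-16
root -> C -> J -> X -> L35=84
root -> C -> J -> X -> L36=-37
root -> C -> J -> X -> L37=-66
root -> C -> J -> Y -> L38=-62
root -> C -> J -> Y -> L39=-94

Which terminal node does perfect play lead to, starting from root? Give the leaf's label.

L2

K (MIN): min(51, -28) = -28
L (MIN): min(46, -29) = -29
D (MAX): max(-28, -29) = -28
M (MIN): min(98, 91, 6) = 6
N (MIN): min(-92, 61, -35) = -92
E (MAX): max(6, -92) = 6
A (MIN): min(-28, 6) = -28
P (MIN): min(16, 2, -78, 99) = -78
Q (MIN): min(-13, 58) = -13
F (MAX): max(-78, -13) = -13
R (MIN): min(26, 17, -75, 64) = -75
S (MIN): min(-42, 83) = -42
G (MAX): max(-75, -42) = -42
B (MIN): min(-13, -42) = -42
T (MIN): min(-28, 15, 80) = -28
U (MIN): min(1, 46, 70) = 1
H (MAX): max(-28, 1) = 1
V (MIN): min(61, -1, -83) = -83
W (MIN): min(-79, -29, -16) = -79
X (MIN): min(84, -37, -66) = -66
Y (MIN): min(-62, -94) = -94
J (MAX): max(-83, -79, -66, -94) = -66
C (MIN): min(1, -66) = -66
root (MAX): max(-28, -42, -66) = -28
At root, MAX picks A (highest: -28).
At A, MIN picks D (lowest: -28).
At D, MAX picks K (highest: -28).
At K, MIN picks L2 (lowest: -28).
Terminal value -28.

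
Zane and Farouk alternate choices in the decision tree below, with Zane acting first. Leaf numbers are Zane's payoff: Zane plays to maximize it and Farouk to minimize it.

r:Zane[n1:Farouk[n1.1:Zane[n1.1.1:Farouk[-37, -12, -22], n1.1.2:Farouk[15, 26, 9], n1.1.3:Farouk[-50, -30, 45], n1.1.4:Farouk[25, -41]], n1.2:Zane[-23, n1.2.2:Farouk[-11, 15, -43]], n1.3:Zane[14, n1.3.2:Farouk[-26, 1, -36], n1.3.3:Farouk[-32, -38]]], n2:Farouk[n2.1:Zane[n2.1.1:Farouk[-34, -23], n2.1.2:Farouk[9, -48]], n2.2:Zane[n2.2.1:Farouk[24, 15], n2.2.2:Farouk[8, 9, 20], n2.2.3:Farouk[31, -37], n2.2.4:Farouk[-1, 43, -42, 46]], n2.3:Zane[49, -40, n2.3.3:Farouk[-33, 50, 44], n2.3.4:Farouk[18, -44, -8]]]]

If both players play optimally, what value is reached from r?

n1.1.1 (Farouk): min(-37, -12, -22) = -37
n1.1.2 (Farouk): min(15, 26, 9) = 9
n1.1.3 (Farouk): min(-50, -30, 45) = -50
n1.1.4 (Farouk): min(25, -41) = -41
n1.1 (Zane): max(-37, 9, -50, -41) = 9
n1.2.2 (Farouk): min(-11, 15, -43) = -43
n1.2 (Zane): max(-23, -43) = -23
n1.3.2 (Farouk): min(-26, 1, -36) = -36
n1.3.3 (Farouk): min(-32, -38) = -38
n1.3 (Zane): max(14, -36, -38) = 14
n1 (Farouk): min(9, -23, 14) = -23
n2.1.1 (Farouk): min(-34, -23) = -34
n2.1.2 (Farouk): min(9, -48) = -48
n2.1 (Zane): max(-34, -48) = -34
n2.2.1 (Farouk): min(24, 15) = 15
n2.2.2 (Farouk): min(8, 9, 20) = 8
n2.2.3 (Farouk): min(31, -37) = -37
n2.2.4 (Farouk): min(-1, 43, -42, 46) = -42
n2.2 (Zane): max(15, 8, -37, -42) = 15
n2.3.3 (Farouk): min(-33, 50, 44) = -33
n2.3.4 (Farouk): min(18, -44, -8) = -44
n2.3 (Zane): max(49, -40, -33, -44) = 49
n2 (Farouk): min(-34, 15, 49) = -34
r (Zane): max(-23, -34) = -23

-23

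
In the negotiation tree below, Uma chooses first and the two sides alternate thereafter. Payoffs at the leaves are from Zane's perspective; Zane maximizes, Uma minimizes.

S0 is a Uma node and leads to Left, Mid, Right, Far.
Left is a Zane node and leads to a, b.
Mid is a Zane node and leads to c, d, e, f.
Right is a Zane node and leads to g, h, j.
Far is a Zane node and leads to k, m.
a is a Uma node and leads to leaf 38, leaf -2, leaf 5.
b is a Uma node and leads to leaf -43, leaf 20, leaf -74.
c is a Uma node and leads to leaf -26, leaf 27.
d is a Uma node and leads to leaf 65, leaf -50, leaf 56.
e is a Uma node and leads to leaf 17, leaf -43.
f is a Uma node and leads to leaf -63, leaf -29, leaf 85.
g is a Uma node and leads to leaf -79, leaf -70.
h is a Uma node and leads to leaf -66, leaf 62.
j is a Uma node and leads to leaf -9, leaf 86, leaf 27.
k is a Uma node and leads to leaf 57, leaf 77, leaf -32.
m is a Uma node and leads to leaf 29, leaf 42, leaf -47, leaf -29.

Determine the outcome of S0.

a (Uma): min(38, -2, 5) = -2
b (Uma): min(-43, 20, -74) = -74
Left (Zane): max(-2, -74) = -2
c (Uma): min(-26, 27) = -26
d (Uma): min(65, -50, 56) = -50
e (Uma): min(17, -43) = -43
f (Uma): min(-63, -29, 85) = -63
Mid (Zane): max(-26, -50, -43, -63) = -26
g (Uma): min(-79, -70) = -79
h (Uma): min(-66, 62) = -66
j (Uma): min(-9, 86, 27) = -9
Right (Zane): max(-79, -66, -9) = -9
k (Uma): min(57, 77, -32) = -32
m (Uma): min(29, 42, -47, -29) = -47
Far (Zane): max(-32, -47) = -32
S0 (Uma): min(-2, -26, -9, -32) = -32

-32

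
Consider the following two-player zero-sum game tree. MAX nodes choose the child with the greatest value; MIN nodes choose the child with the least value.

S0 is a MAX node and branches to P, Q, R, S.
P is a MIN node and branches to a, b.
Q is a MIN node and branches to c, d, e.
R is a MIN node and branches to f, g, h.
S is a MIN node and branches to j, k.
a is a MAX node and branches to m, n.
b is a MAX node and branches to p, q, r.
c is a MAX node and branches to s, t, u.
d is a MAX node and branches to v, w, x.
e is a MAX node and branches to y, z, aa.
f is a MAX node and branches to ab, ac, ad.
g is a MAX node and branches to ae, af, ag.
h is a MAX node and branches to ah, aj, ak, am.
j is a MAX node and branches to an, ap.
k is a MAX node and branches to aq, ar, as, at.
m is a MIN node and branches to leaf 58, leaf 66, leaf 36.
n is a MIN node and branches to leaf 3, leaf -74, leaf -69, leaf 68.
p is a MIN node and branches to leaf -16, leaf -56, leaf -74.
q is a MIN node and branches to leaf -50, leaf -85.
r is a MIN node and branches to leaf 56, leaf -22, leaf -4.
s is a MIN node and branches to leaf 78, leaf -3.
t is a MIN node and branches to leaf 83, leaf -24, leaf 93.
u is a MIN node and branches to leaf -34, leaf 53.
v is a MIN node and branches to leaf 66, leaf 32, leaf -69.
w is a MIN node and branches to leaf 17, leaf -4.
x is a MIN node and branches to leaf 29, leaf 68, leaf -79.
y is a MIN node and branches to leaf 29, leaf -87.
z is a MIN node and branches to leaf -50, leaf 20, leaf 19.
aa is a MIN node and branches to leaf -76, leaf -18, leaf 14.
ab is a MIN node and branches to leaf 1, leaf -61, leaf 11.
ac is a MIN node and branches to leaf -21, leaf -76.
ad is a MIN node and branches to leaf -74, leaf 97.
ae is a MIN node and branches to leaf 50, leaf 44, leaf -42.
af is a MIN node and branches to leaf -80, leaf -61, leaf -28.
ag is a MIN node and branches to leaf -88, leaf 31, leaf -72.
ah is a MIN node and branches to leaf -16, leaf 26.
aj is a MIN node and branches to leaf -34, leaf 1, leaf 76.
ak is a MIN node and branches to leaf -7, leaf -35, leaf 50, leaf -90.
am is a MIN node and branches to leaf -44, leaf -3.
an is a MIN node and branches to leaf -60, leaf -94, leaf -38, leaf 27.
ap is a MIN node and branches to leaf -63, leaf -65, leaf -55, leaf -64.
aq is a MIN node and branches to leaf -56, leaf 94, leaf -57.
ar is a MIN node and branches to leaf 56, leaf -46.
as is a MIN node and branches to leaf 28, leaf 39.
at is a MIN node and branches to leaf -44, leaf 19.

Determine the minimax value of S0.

m (MIN): min(58, 66, 36) = 36
n (MIN): min(3, -74, -69, 68) = -74
a (MAX): max(36, -74) = 36
p (MIN): min(-16, -56, -74) = -74
q (MIN): min(-50, -85) = -85
r (MIN): min(56, -22, -4) = -22
b (MAX): max(-74, -85, -22) = -22
P (MIN): min(36, -22) = -22
s (MIN): min(78, -3) = -3
t (MIN): min(83, -24, 93) = -24
u (MIN): min(-34, 53) = -34
c (MAX): max(-3, -24, -34) = -3
v (MIN): min(66, 32, -69) = -69
w (MIN): min(17, -4) = -4
x (MIN): min(29, 68, -79) = -79
d (MAX): max(-69, -4, -79) = -4
y (MIN): min(29, -87) = -87
z (MIN): min(-50, 20, 19) = -50
aa (MIN): min(-76, -18, 14) = -76
e (MAX): max(-87, -50, -76) = -50
Q (MIN): min(-3, -4, -50) = -50
ab (MIN): min(1, -61, 11) = -61
ac (MIN): min(-21, -76) = -76
ad (MIN): min(-74, 97) = -74
f (MAX): max(-61, -76, -74) = -61
ae (MIN): min(50, 44, -42) = -42
af (MIN): min(-80, -61, -28) = -80
ag (MIN): min(-88, 31, -72) = -88
g (MAX): max(-42, -80, -88) = -42
ah (MIN): min(-16, 26) = -16
aj (MIN): min(-34, 1, 76) = -34
ak (MIN): min(-7, -35, 50, -90) = -90
am (MIN): min(-44, -3) = -44
h (MAX): max(-16, -34, -90, -44) = -16
R (MIN): min(-61, -42, -16) = -61
an (MIN): min(-60, -94, -38, 27) = -94
ap (MIN): min(-63, -65, -55, -64) = -65
j (MAX): max(-94, -65) = -65
aq (MIN): min(-56, 94, -57) = -57
ar (MIN): min(56, -46) = -46
as (MIN): min(28, 39) = 28
at (MIN): min(-44, 19) = -44
k (MAX): max(-57, -46, 28, -44) = 28
S (MIN): min(-65, 28) = -65
S0 (MAX): max(-22, -50, -61, -65) = -22

-22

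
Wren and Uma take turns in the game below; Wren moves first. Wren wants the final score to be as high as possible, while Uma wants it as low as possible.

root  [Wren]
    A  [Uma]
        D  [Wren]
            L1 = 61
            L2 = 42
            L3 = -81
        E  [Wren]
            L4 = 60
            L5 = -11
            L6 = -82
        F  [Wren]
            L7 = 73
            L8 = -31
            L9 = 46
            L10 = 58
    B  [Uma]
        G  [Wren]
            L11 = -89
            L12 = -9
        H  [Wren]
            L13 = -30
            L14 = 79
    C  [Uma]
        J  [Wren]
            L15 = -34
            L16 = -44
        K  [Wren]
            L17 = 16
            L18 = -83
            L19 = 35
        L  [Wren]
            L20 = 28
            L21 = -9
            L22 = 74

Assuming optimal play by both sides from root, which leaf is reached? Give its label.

L4

D (Wren): max(61, 42, -81) = 61
E (Wren): max(60, -11, -82) = 60
F (Wren): max(73, -31, 46, 58) = 73
A (Uma): min(61, 60, 73) = 60
G (Wren): max(-89, -9) = -9
H (Wren): max(-30, 79) = 79
B (Uma): min(-9, 79) = -9
J (Wren): max(-34, -44) = -34
K (Wren): max(16, -83, 35) = 35
L (Wren): max(28, -9, 74) = 74
C (Uma): min(-34, 35, 74) = -34
root (Wren): max(60, -9, -34) = 60
At root, Wren picks A (highest: 60).
At A, Uma picks E (lowest: 60).
At E, Wren picks L4 (highest: 60).
Terminal value 60.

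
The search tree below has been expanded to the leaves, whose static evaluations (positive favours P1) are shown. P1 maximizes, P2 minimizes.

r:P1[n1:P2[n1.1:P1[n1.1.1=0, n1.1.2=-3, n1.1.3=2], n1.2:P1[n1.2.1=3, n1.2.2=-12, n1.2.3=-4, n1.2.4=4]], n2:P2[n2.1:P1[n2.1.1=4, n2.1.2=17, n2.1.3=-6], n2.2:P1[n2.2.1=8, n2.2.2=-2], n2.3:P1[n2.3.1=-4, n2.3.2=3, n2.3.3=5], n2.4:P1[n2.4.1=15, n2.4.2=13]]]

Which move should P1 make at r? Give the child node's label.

n2

n1.1 (P1): max(0, -3, 2) = 2
n1.2 (P1): max(3, -12, -4, 4) = 4
n1 (P2): min(2, 4) = 2
n2.1 (P1): max(4, 17, -6) = 17
n2.2 (P1): max(8, -2) = 8
n2.3 (P1): max(-4, 3, 5) = 5
n2.4 (P1): max(15, 13) = 15
n2 (P2): min(17, 8, 5, 15) = 5
r (P1): max(2, 5) = 5
P1 at r wants the highest of {n1=2, n2=5}, so chooses n2.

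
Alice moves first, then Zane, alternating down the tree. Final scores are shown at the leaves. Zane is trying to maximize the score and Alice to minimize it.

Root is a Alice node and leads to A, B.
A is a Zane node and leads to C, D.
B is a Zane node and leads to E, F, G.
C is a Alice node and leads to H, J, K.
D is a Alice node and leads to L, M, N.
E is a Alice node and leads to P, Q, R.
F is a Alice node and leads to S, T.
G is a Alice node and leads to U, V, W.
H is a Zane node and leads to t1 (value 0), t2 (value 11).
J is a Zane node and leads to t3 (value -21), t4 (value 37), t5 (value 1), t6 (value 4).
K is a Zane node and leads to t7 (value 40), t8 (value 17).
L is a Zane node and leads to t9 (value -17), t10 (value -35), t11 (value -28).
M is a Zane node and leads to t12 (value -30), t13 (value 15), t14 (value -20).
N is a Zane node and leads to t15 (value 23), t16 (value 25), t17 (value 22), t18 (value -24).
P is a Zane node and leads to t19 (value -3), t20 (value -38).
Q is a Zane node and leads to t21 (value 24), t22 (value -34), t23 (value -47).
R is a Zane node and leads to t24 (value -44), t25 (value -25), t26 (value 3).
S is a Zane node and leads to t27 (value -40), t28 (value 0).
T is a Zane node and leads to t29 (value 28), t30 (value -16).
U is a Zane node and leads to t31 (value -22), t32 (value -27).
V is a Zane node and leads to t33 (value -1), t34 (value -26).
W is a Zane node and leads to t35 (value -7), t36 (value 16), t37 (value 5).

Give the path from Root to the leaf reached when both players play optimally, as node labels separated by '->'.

H (Zane): max(0, 11) = 11
J (Zane): max(-21, 37, 1, 4) = 37
K (Zane): max(40, 17) = 40
C (Alice): min(11, 37, 40) = 11
L (Zane): max(-17, -35, -28) = -17
M (Zane): max(-30, 15, -20) = 15
N (Zane): max(23, 25, 22, -24) = 25
D (Alice): min(-17, 15, 25) = -17
A (Zane): max(11, -17) = 11
P (Zane): max(-3, -38) = -3
Q (Zane): max(24, -34, -47) = 24
R (Zane): max(-44, -25, 3) = 3
E (Alice): min(-3, 24, 3) = -3
S (Zane): max(-40, 0) = 0
T (Zane): max(28, -16) = 28
F (Alice): min(0, 28) = 0
U (Zane): max(-22, -27) = -22
V (Zane): max(-1, -26) = -1
W (Zane): max(-7, 16, 5) = 16
G (Alice): min(-22, -1, 16) = -22
B (Zane): max(-3, 0, -22) = 0
Root (Alice): min(11, 0) = 0
At Root, Alice picks B (lowest: 0).
At B, Zane picks F (highest: 0).
At F, Alice picks S (lowest: 0).
At S, Zane picks t28 (highest: 0).
Terminal value 0.

Root -> B -> F -> S -> t28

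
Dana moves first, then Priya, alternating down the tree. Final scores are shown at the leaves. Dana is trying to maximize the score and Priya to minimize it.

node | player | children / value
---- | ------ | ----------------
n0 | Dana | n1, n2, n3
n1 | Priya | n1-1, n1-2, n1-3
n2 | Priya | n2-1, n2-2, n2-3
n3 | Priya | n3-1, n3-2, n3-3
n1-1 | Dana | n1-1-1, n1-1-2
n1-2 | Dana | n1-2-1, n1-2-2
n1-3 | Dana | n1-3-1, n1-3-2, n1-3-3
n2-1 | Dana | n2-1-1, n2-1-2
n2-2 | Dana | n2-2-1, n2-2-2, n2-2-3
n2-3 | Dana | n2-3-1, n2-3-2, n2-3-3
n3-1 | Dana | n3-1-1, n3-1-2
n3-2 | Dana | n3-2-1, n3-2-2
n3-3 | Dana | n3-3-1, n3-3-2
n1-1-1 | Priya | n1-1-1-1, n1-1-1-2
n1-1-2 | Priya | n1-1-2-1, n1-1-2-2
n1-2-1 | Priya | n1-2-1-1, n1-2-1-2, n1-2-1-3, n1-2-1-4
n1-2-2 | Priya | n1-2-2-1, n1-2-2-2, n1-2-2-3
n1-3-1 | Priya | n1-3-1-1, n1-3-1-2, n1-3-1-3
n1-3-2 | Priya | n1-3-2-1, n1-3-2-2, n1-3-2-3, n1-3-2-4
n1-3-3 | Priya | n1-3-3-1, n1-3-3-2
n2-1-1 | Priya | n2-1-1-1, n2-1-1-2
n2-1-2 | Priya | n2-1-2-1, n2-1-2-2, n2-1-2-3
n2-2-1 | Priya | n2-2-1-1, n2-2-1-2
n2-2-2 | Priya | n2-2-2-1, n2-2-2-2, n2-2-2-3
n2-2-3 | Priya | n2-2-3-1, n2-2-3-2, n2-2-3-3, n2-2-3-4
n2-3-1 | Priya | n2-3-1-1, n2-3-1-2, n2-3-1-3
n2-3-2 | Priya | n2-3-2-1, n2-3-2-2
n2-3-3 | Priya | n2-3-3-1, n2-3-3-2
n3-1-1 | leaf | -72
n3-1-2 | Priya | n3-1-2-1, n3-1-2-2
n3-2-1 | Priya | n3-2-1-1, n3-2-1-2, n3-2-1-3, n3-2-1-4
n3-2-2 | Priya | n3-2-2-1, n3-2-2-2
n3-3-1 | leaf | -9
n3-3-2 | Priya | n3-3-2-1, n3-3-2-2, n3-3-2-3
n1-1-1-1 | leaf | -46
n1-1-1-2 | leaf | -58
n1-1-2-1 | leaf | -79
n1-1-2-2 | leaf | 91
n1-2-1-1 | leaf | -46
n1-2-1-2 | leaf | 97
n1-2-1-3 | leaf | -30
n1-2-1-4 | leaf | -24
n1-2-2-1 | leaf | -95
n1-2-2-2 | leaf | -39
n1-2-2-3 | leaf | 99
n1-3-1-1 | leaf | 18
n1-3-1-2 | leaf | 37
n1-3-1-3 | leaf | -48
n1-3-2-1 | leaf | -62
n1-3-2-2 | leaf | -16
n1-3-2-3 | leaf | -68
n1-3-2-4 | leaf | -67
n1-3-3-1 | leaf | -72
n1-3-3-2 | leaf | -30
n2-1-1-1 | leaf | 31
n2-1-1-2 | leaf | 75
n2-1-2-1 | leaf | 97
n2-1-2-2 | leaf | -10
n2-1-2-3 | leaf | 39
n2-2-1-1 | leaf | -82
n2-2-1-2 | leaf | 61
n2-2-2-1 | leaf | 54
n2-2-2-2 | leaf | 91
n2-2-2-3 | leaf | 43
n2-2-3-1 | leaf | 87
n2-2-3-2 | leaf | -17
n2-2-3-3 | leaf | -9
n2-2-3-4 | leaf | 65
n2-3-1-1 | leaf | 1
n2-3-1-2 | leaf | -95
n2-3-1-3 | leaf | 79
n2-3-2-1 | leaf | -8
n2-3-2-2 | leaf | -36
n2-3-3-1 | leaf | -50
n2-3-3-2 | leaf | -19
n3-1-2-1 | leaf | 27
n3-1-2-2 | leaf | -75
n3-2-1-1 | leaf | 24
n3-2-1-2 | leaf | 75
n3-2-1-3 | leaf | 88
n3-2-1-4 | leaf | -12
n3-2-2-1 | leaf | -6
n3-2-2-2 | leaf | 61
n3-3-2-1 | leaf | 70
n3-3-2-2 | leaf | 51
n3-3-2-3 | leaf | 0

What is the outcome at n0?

n1-1-1 (Priya): min(-46, -58) = -58
n1-1-2 (Priya): min(-79, 91) = -79
n1-1 (Dana): max(-58, -79) = -58
n1-2-1 (Priya): min(-46, 97, -30, -24) = -46
n1-2-2 (Priya): min(-95, -39, 99) = -95
n1-2 (Dana): max(-46, -95) = -46
n1-3-1 (Priya): min(18, 37, -48) = -48
n1-3-2 (Priya): min(-62, -16, -68, -67) = -68
n1-3-3 (Priya): min(-72, -30) = -72
n1-3 (Dana): max(-48, -68, -72) = -48
n1 (Priya): min(-58, -46, -48) = -58
n2-1-1 (Priya): min(31, 75) = 31
n2-1-2 (Priya): min(97, -10, 39) = -10
n2-1 (Dana): max(31, -10) = 31
n2-2-1 (Priya): min(-82, 61) = -82
n2-2-2 (Priya): min(54, 91, 43) = 43
n2-2-3 (Priya): min(87, -17, -9, 65) = -17
n2-2 (Dana): max(-82, 43, -17) = 43
n2-3-1 (Priya): min(1, -95, 79) = -95
n2-3-2 (Priya): min(-8, -36) = -36
n2-3-3 (Priya): min(-50, -19) = -50
n2-3 (Dana): max(-95, -36, -50) = -36
n2 (Priya): min(31, 43, -36) = -36
n3-1-2 (Priya): min(27, -75) = -75
n3-1 (Dana): max(-72, -75) = -72
n3-2-1 (Priya): min(24, 75, 88, -12) = -12
n3-2-2 (Priya): min(-6, 61) = -6
n3-2 (Dana): max(-12, -6) = -6
n3-3-2 (Priya): min(70, 51, 0) = 0
n3-3 (Dana): max(-9, 0) = 0
n3 (Priya): min(-72, -6, 0) = -72
n0 (Dana): max(-58, -36, -72) = -36

-36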